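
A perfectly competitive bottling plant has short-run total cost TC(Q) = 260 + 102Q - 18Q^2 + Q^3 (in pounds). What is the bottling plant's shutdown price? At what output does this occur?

£21 per unit, at Q = 9

Short-run supply begins at min AVC. From VC = 102Q - 18Q^2 + Q^3, AVC = 102 - 18Q + Q^2.
dAVC/dQ = -18 + 2Q = 0 gives Q = 9. min AVC = 102 - 18·9 + 9^2 = 21.
For P < £21 the firm produces nothing.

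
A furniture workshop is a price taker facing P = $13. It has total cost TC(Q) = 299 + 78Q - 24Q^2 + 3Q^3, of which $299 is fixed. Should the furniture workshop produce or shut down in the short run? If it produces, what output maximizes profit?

Variable cost is VC = 78Q - 24Q^2 + 3Q^3, so AVC = VC/Q = 78 - 24Q + 3Q^2 and MC = dTC/dQ = 78 - 48Q + 9Q^2.
AVC is minimized where dAVC/dQ = -24 + 6Q = 0, at Q = 4; min AVC = 78 - 24·4 + 3·4^2 = $30.
With P < min AVC ($13 < $30), every unit sold adds to the loss.
Best response: produce nothing and absorb the $299 fixed cost.

Shut down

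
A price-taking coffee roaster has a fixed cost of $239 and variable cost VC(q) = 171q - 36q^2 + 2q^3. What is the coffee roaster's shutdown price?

The shutdown price is the minimum of AVC. VC = 171q - 36q^2 + 2q^3, so AVC = 171 - 36q + 2q^2.
dAVC/dq = -36 + 4q = 0 gives q = 9. min AVC = 171 - 36·9 + 2·9^2 = 9.
The firm shuts down for any P below $9.

$9 per unit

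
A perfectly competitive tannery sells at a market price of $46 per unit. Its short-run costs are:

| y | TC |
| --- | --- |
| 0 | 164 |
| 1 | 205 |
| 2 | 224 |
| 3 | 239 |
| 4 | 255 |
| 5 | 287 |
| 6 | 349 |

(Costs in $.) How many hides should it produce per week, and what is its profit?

Compute π = P·y − TC at each output: y=0: -164; y=1: -159; y=2: -132; y=3: -101; y=4: -71; y=5: -57; y=6: -73.
Profit is maximized at y = 5. AVC there is 123/5 = $24.60 ≤ P, so producing beats shutting down (which would give -$164).

y = 5; profit = -$57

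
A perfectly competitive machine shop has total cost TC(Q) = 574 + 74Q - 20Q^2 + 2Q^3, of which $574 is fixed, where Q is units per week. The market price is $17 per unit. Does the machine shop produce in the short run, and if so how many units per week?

Variable cost is VC = 74Q - 20Q^2 + 2Q^3, so AVC = VC/Q = 74 - 20Q + 2Q^2 and MC = dTC/dQ = 74 - 40Q + 6Q^2.
AVC hits its minimum where MC = AVC, at Q = 5, giving min AVC = 74 - 20·5 + 2·5^2 = $24.
Since P = $17 < min AVC = $24, price fails to cover variable cost at any output.
Best response: produce nothing and absorb the $574 fixed cost.

Shut down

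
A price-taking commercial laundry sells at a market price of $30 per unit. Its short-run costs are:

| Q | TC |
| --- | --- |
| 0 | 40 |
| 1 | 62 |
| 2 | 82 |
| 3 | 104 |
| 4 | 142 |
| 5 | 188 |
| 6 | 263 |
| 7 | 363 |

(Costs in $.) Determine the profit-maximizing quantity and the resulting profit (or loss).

Compute π = P·Q − TC at each output: Q=0: -40; Q=1: -32; Q=2: -22; Q=3: -14; Q=4: -22; Q=5: -38; Q=6: -83; Q=7: -153.
Profit is maximized at Q = 3. AVC there is 64/3 = $21.33 ≤ P, so producing beats shutting down (which would give -$40).

Q = 3; profit = -$14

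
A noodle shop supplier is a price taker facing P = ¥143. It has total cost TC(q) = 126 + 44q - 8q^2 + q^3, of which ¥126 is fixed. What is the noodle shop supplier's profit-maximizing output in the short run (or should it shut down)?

Produce at q = 9

From TC, MC = TC'(q) = 44 - 16q + 3q^2 and AVC = VC/q = 44 - 8q + q^2.
The AVC parabola has its vertex at q = 8/2 = 4, where AVC = 44 - 8·4 + 4^2 = ¥28.
Since P = ¥143 ≥ min AVC = ¥28, price covers variable cost and the firm should produce.
Set P = MC: 143 = 44 - 16q + 3q^2 → -99 - 16q + 3q^2 = 0. The roots are q = -11/3 and q = 9; the profit-maximizing output is on the rising part of MC, so q* = 9.
Check: AVC at q = 9 is ¥53 ≤ P, so revenue covers variable cost.
Profit = P·q − TC = 143·9 − 603 = ¥684.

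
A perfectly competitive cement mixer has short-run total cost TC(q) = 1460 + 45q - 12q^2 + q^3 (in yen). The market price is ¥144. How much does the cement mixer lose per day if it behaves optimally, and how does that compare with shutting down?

Profit = -¥250 at q = 11

AVC = 45 - 12q + q^2 has its minimum ¥9 at q = 6; price ¥144 clears that bar, so the firm operates.
With MC = 45 - 24q + 3q^2, P = MC on the upward-sloping part at q* = 11.
TR = 144·11 = 1584. TC = 1460 + 374 = 1834. Profit = 1584 − 1834 = -¥250.
By producing, the firm covers all variable cost plus ¥1210 of fixed cost; shutting down would lose the full ¥1460.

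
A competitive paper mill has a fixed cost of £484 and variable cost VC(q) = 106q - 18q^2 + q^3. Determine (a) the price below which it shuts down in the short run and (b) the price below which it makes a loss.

AVC = 106 - 18q + q^2; minimized at q = 9, giving min AVC = £25. That is the shutdown price.
ATC = 484/q + 106 - 18q + q^2. Setting dATC/dq = −484/q^2 − 18 + 2q = 0 gives q = 11 (since 2·11^3 − 18·11^2 = 484).
min ATC = 484/11 + 106 − 18·11 + 11^2 = £73. That is the break-even price.
Between these two prices the firm operates at a loss; above £73 it earns a profit.

Shutdown price = £25; break-even price = £73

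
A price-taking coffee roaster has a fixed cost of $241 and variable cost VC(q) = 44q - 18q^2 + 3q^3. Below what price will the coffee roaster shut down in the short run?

The shutdown price is the minimum of AVC. VC = 44q - 18q^2 + 3q^3, so AVC = 44 - 18q + 3q^2.
dAVC/dq = -18 + 6q = 0 gives q = 3. min AVC = 44 - 18·3 + 3·3^2 = 17.
The firm shuts down for any P below $17.

$17 per unit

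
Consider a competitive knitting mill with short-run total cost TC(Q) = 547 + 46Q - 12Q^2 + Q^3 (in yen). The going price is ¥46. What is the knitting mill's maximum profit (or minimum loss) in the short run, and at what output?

Profit = -¥291 at Q = 8

AVC = 46 - 12Q + Q^2 has its minimum ¥10 at Q = 6; price ¥46 clears that bar, so the firm operates.
MC = 46 - 24Q + 3Q^2. Setting P = MC and taking the root on the rising branch gives Q* = 8.
TR = 46·8 = 368. TC = 547 + 112 = 659. Profit = 368 − 659 = -¥291.
Shutting down would mean losing the fixed cost of ¥547, so operating at a loss of ¥291 is better by ¥256.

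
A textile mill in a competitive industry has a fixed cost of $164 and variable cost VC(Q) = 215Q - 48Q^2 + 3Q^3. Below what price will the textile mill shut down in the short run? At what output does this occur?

Short-run supply begins at min AVC. From VC = 215Q - 48Q^2 + 3Q^3, AVC = 215 - 48Q + 3Q^2.
dAVC/dQ = -48 + 6Q = 0 gives Q = 8. min AVC = 215 - 48·8 + 3·8^2 = 23.
So the shutdown price is $23.

$23 per unit, at Q = 8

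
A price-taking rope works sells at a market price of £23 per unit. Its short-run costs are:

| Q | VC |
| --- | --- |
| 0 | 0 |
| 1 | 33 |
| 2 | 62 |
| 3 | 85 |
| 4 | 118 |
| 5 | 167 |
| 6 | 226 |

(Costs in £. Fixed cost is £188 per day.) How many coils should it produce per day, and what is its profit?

Q = 0 (shut down); profit = -£188

Compute π = P·Q − TC at each output: Q=0: -188; Q=1: -198; Q=2: -204; Q=3: -204; Q=4: -214; Q=5: -240; Q=6: -276.
Profit is highest at Q = 0. Equivalently, the lowest AVC in the table is 85/3 ≈ £28.33 at Q = 3, and P = £23 falls below it — price never covers variable cost, so the firm shuts down and loses only its fixed cost.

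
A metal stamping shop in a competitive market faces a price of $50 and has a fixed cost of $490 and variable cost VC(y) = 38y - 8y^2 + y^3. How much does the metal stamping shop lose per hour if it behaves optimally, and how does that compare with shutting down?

Profit = -$346 at y = 6

AVC = 38 - 8y + y^2 has its minimum $22 at y = 4; price $50 clears that bar, so the firm operates.
MC = 38 - 16y + 3y^2. Setting P = MC and taking the root on the rising branch gives y* = 6.
TR = 50·6 = 300. TC = 490 + 156 = 646. Profit = 300 − 646 = -$346.
Shutting down would mean losing the fixed cost of $490, so operating at a loss of $346 is better by $144.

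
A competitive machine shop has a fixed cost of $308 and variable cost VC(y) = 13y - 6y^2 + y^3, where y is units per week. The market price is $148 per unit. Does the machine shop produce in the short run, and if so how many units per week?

Produce at y = 9

From TC, MC = TC'(y) = 13 - 12y + 3y^2 and AVC = VC/y = 13 - 6y + y^2.
AVC is minimized where dAVC/dy = -6 + 2y = 0, at y = 3; min AVC = 13 - 6·3 + 3^2 = $4.
Since P = $148 ≥ min AVC = $4, price covers variable cost and the firm should produce.
Set P = MC: 148 = 13 - 12y + 3y^2 → -135 - 12y + 3y^2 = 0. The roots are y = -5 and y = 9; the profit-maximizing output is on the rising part of MC, so y* = 9.
Check: AVC at y = 9 is $40 ≤ P, so revenue covers variable cost.
Profit = P·y − TC = 148·9 − 668 = $664.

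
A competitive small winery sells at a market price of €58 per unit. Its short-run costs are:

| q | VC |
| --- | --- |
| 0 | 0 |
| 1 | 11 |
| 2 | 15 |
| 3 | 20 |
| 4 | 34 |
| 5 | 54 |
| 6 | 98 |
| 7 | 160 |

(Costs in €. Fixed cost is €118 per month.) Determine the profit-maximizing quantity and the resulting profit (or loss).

Profit at each row (π = 58q − TC): q=0: -118; q=1: -71; q=2: -17; q=3: 36; q=4: 80; q=5: 118; q=6: 132; q=7: 128.
Profit is maximized at q = 6. AVC there is 98/6 = €16.33 ≤ P, so producing beats shutting down (which would give -€118).

q = 6; profit = €132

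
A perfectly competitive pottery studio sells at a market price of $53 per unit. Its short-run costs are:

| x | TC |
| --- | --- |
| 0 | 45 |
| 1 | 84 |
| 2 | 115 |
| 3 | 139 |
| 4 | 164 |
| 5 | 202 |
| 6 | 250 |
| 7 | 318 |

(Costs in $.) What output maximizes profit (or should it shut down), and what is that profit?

Compute π = P·x − TC at each output: x=0: -45; x=1: -31; x=2: -9; x=3: 20; x=4: 48; x=5: 63; x=6: 68; x=7: 53.
Profit is maximized at x = 6. AVC there is 205/6 = $34.17 ≤ P, so producing beats shutting down (which would give -$45).

x = 6; profit = $68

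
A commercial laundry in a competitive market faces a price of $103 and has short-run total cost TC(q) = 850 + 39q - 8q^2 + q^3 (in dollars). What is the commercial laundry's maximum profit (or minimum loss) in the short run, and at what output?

AVC = 39 - 8q + q^2; min AVC = $23 at q = 4. Since P = $103 ≥ min AVC, the firm produces.
MC = 39 - 16q + 3q^2. Setting P = MC and taking the root on the rising branch gives q* = 8.
TR = 103·8 = 824. TC = 850 + 312 = 1162. Profit = 824 − 1162 = -$338.
That loss of $338 beats the $850 the firm would lose by shutting down; producing recovers $512 of fixed cost.

Profit = -$338 at q = 8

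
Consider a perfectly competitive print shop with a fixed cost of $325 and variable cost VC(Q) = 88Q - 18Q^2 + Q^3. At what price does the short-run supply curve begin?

$7 per unit

Short-run supply begins at min AVC. From VC = 88Q - 18Q^2 + Q^3, AVC = 88 - 18Q + Q^2.
At the minimum of AVC, MC = AVC. MC = 88 - 36Q + 3Q^2; setting MC = AVC gives 2Q^2 - 18Q = 0, so Q = 9. min AVC = 7.
For P < $7 the firm produces nothing.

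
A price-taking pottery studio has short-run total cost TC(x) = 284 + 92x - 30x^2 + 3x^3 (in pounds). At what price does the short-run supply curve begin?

£17 per unit

The shutdown price is the minimum of AVC. VC = 92x - 30x^2 + 3x^3, so AVC = 92 - 30x + 3x^2.
At the minimum of AVC, MC = AVC. MC = 92 - 60x + 9x^2; setting MC = AVC gives 6x^2 - 30x = 0, so x = 5. min AVC = 17.
So the shutdown price is £17.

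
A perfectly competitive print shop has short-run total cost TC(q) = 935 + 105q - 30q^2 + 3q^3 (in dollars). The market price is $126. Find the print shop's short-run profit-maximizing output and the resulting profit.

Profit = -$347 at q = 7

AVC = 105 - 30q + 3q^2; min AVC = $30 at q = 5. Since P = $126 ≥ min AVC, the firm produces.
With MC = 105 - 60q + 9q^2, P = MC on the upward-sloping part at q* = 7.
TR = 126·7 = 882. TC = 935 + 294 = 1229. Profit = 882 − 1229 = -$347.
By producing, the firm covers all variable cost plus $588 of fixed cost; shutting down would lose the full $935.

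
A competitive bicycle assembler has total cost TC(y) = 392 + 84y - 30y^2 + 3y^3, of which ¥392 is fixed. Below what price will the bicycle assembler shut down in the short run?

The shutdown price is the minimum of AVC. VC = 84y - 30y^2 + 3y^3, so AVC = 84 - 30y + 3y^2.
At the minimum of AVC, MC = AVC. MC = 84 - 60y + 9y^2; setting MC = AVC gives 6y^2 - 30y = 0, so y = 5. min AVC = 9.
The firm shuts down for any P below ¥9.

¥9 per unit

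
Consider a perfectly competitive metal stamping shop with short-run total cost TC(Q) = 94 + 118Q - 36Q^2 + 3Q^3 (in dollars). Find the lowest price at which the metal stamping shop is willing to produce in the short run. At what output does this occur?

The shutdown price is the minimum of AVC. VC = 118Q - 36Q^2 + 3Q^3, so AVC = 118 - 36Q + 3Q^2.
dAVC/dQ = -36 + 6Q = 0 gives Q = 6. min AVC = 118 - 36·6 + 3·6^2 = 10.
For P < $10 the firm produces nothing.

$10 per unit, at Q = 6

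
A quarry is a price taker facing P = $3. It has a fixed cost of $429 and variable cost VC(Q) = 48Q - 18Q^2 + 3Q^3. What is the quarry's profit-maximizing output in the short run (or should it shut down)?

Variable cost is VC = 48Q - 18Q^2 + 3Q^3, so AVC = VC/Q = 48 - 18Q + 3Q^2 and MC = dTC/dQ = 48 - 36Q + 9Q^2.
The AVC parabola has its vertex at Q = 18/6 = 3, where AVC = 48 - 18·3 + 3·3^2 = $21.
P = $3 lies below min AVC = $21; no output level covers variable cost.
Shutting down limits the loss to fixed cost, $429.

Shut down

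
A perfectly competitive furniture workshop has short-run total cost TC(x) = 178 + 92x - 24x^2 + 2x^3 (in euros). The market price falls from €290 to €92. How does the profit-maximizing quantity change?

Output falls from 11 to 8

MC = 92 - 48x + 6x^2; the shutdown threshold is min AVC = €20 (at x = 6).
With P = €290 above the shutdown price, P = MC gives x = 11.
At P = €92 ≥ min AVC, set P = MC: x = 8. The firm stays open but cuts output.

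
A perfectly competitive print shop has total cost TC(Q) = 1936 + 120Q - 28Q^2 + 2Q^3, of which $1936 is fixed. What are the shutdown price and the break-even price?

Shutdown price = $22; break-even price = $230

AVC = 120 - 28Q + 2Q^2; minimized at Q = 7, giving min AVC = $22. That is the shutdown price.
ATC = 1936/Q + 120 - 28Q + 2Q^2. Setting dATC/dQ = −1936/Q^2 − 28 + 4Q = 0 gives Q = 11 (since 4·11^3 − 28·11^2 = 1936).
min ATC = 1936/11 + 120 − 28·11 + 2·11^2 = $230. That is the break-even price.
Between these two prices the firm operates at a loss; above $230 it earns a profit.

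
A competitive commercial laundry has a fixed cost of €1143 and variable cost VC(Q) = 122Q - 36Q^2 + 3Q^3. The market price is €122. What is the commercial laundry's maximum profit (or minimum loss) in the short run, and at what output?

AVC = 122 - 36Q + 3Q^2; min AVC = €14 at Q = 6. Since P = €122 ≥ min AVC, the firm produces.
MC = 122 - 72Q + 9Q^2. Setting P = MC and taking the root on the rising branch gives Q* = 8.
TR = 122·8 = 976. TC = 1143 + 208 = 1351. Profit = 976 − 1351 = -€375.
Shutting down would mean losing the fixed cost of €1143, so operating at a loss of €375 is better by €768.

Profit = -€375 at Q = 8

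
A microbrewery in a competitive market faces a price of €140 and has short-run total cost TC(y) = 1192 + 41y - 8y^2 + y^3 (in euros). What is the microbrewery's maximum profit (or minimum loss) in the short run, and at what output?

AVC = 41 - 8y + y^2 has its minimum €25 at y = 4; price €140 clears that bar, so the firm operates.
MC = 41 - 16y + 3y^2. Setting P = MC and taking the root on the rising branch gives y* = 9.
TR = 140·9 = 1260. TC = 1192 + 450 = 1642. Profit = 1260 − 1642 = -€382.
That loss of €382 beats the €1192 the firm would lose by shutting down; producing recovers €810 of fixed cost.

Profit = -€382 at y = 9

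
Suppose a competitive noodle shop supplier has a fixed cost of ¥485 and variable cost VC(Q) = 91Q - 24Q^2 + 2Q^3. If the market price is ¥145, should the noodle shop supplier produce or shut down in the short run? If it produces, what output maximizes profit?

Produce at Q = 9

From TC, MC = TC'(Q) = 91 - 48Q + 6Q^2 and AVC = VC/Q = 91 - 24Q + 2Q^2.
AVC is minimized where dAVC/dQ = -24 + 4Q = 0, at Q = 6; min AVC = 91 - 24·6 + 2·6^2 = ¥19.
Since P = ¥145 ≥ min AVC = ¥19, price covers variable cost and the firm should produce.
Set P = MC: 145 = 91 - 48Q + 6Q^2 → -54 - 48Q + 6Q^2 = 0. The roots are Q = -1 and Q = 9; the profit-maximizing output is on the rising part of MC, so Q* = 9.
Check: AVC at Q = 9 is ¥37 ≤ P, so revenue covers variable cost.
Profit = P·Q − TC = 145·9 − 818 = ¥487.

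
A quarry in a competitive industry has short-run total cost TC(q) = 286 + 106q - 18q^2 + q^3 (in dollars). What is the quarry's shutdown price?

$25 per unit

The shutdown price is the minimum of AVC. VC = 106q - 18q^2 + q^3, so AVC = 106 - 18q + q^2.
dAVC/dq = -18 + 2q = 0 gives q = 9. min AVC = 106 - 18·9 + 9^2 = 25.
So the shutdown price is $25.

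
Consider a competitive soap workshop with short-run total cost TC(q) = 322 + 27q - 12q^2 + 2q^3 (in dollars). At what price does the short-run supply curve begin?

$9 per unit

The firm shuts down when price falls below the minimum of average variable cost. AVC = VC/q = 27 - 12q + 2q^2.
dAVC/dq = -12 + 4q = 0 gives q = 3. min AVC = 27 - 12·3 + 2·3^2 = 9.
The firm shuts down for any P below $9.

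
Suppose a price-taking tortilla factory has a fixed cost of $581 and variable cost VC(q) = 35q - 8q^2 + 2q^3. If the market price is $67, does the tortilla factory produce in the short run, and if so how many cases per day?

Variable cost is VC = 35q - 8q^2 + 2q^3, so AVC = VC/q = 35 - 8q + 2q^2 and MC = dTC/dq = 35 - 16q + 6q^2.
The AVC parabola has its vertex at q = 8/4 = 2, where AVC = 35 - 8·2 + 2·2^2 = $27.
Because $67 ≥ $27, revenue can cover variable cost; the firm operates.
Solving P = MC: -32 - 16q + 6q^2 = 0 ⇒ q = -4/3 or 4. On the upward-sloping branch, q* = 4.
Check: AVC at q = 4 is $35 ≤ P, so revenue covers variable cost.
Profit = P·q − TC = 67·4 − 721 = -$453, a loss, but smaller than the $581 fixed cost the firm would lose by shutting down.

Produce at q = 4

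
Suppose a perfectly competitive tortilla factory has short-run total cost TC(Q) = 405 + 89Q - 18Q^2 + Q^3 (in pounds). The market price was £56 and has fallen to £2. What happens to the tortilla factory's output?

MC = 89 - 36Q + 3Q^2; the shutdown threshold is min AVC = £8 (at Q = 9).
At P = £56 ≥ min AVC, set P = MC on the rising branch: Q = 11.
At P = £2 < min AVC = £8, price no longer covers variable cost at any output, so the firm shuts down: Q = 0.

Output falls from 11 to 0 (the firm shuts down)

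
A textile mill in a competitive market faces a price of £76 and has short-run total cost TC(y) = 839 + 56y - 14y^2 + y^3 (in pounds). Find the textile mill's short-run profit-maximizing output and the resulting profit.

Profit = -£239 at y = 10

AVC = 56 - 14y + y^2; min AVC = £7 at y = 7. Since P = £76 ≥ min AVC, the firm produces.
MC = 56 - 28y + 3y^2. Setting P = MC and taking the root on the rising branch gives y* = 10.
TR = 76·10 = 760. TC = 839 + 160 = 999. Profit = 760 − 999 = -£239.
By producing, the firm covers all variable cost plus £600 of fixed cost; shutting down would lose the full £839.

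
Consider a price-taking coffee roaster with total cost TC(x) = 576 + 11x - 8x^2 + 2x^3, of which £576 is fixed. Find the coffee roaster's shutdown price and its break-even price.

Shutdown price = £3; break-even price = £131

AVC = 11 - 8x + 2x^2; minimized at x = 2, giving min AVC = £3. That is the shutdown price.
ATC = 576/x + 11 - 8x + 2x^2. Setting dATC/dx = −576/x^2 − 8 + 4x = 0 gives x = 6 (since 4·6^3 − 8·6^2 = 576).
min ATC = 576/6 + 11 − 8·6 + 2·6^2 = £131. That is the break-even price.
For £3 ≤ P < £131 the firm produces at a loss; below £3 it shuts down.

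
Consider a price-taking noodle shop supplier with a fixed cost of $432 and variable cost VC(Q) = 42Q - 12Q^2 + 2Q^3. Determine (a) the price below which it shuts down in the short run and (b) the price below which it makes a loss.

Shutdown price = min AVC. AVC = 42 - 12Q + 2Q^2, with vertex at Q = 3 and minimum $24.
ATC = 432/Q + 42 - 12Q + 2Q^2. Setting dATC/dQ = −432/Q^2 − 12 + 4Q = 0 gives Q = 6 (since 4·6^3 − 12·6^2 = 432).
min ATC = 432/6 + 42 − 12·6 + 2·6^2 = $114. That is the break-even price.
Between these two prices the firm operates at a loss; above $114 it earns a profit.

Shutdown price = $24; break-even price = $114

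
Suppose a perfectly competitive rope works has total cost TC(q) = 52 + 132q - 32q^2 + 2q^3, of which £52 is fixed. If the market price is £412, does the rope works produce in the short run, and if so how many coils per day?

Produce at q = 14

Strip out fixed cost: VC = 132q - 32q^2 + 2q^3. Then AVC = 132 - 32q + 2q^2 and MC = 132 - 64q + 6q^2.
AVC is minimized where dAVC/dq = -32 + 4q = 0, at q = 8; min AVC = 132 - 32·8 + 2·8^2 = £4.
Since P = £412 ≥ min AVC = £4, price covers variable cost and the firm should produce.
Solving P = MC: -280 - 64q + 6q^2 = 0 ⇒ q = -10/3 or 14. On the upward-sloping branch, q* = 14.
Check: AVC at q = 14 is £76 ≤ P, so revenue covers variable cost.
Profit = P·q − TC = 412·14 − 1116 = £4652.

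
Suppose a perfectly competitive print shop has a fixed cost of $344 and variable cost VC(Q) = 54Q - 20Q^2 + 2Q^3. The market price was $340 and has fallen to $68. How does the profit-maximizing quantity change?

Output falls from 11 to 7

MC = 54 - 40Q + 6Q^2; the shutdown threshold is min AVC = $4 (at Q = 5).
With P = $340 above the shutdown price, P = MC gives Q = 11.
At P = $68 ≥ min AVC, set P = MC: Q = 7. The firm stays open but cuts output.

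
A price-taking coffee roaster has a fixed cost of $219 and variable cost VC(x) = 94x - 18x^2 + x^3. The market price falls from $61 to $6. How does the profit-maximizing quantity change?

MC = 94 - 36x + 3x^2; the shutdown threshold is min AVC = $13 (at x = 9).
At P = $61 ≥ min AVC, set P = MC on the rising branch: x = 11.
At P = $6 < min AVC = $13, price no longer covers variable cost at any output, so the firm shuts down: x = 0.

Output falls from 11 to 0 (the firm shuts down)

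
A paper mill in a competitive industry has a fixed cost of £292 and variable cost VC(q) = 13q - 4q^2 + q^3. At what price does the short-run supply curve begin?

£9 per unit

Short-run supply begins at min AVC. From VC = 13q - 4q^2 + q^3, AVC = 13 - 4q + q^2.
dAVC/dq = -4 + 2q = 0 gives q = 2. min AVC = 13 - 4·2 + 2^2 = 9.
The firm shuts down for any P below £9.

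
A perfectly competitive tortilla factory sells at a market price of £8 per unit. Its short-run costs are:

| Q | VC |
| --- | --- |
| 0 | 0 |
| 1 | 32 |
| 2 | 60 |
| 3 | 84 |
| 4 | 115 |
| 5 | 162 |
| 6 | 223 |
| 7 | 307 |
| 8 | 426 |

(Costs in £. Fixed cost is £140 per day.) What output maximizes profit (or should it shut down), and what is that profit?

Profit at each row (π = 8Q − TC): Q=0: -140; Q=1: -164; Q=2: -184; Q=3: -200; Q=4: -223; Q=5: -262; Q=6: -315; Q=7: -391; Q=8: -502.
Profit is highest at Q = 0. Equivalently, the lowest AVC in the table is 84/3 ≈ £28 at Q = 3, and P = £8 falls below it — price never covers variable cost, so the firm shuts down and loses only its fixed cost.

Q = 0 (shut down); profit = -£140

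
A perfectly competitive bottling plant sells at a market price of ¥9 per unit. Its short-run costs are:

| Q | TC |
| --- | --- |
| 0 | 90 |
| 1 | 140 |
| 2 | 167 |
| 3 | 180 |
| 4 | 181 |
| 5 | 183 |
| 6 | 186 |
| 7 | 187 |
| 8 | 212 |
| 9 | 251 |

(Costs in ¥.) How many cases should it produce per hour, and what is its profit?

Q = 0 (shut down); profit = -¥90

Compute π = P·Q − TC at each output: Q=0: -90; Q=1: -131; Q=2: -149; Q=3: -153; Q=4: -145; Q=5: -138; Q=6: -132; Q=7: -124; Q=8: -140; Q=9: -170.
Profit is highest at Q = 0. Equivalently, the lowest AVC in the table is 97/7 ≈ ¥13.86 at Q = 7, and P = ¥9 falls below it — price never covers variable cost, so the firm shuts down and loses only its fixed cost.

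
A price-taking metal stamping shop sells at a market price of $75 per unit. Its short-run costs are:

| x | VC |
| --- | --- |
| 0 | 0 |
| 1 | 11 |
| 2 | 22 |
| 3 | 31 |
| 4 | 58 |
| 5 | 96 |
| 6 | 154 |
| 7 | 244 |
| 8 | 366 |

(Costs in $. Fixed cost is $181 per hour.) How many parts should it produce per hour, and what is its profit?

x = 6; profit = $115

Profit at each row (π = 75x − TC): x=0: -181; x=1: -117; x=2: -53; x=3: 13; x=4: 61; x=5: 98; x=6: 115; x=7: 100; x=8: 53.
Profit is maximized at x = 6. AVC there is 154/6 = $25.67 ≤ P, so producing beats shutting down (which would give -$181).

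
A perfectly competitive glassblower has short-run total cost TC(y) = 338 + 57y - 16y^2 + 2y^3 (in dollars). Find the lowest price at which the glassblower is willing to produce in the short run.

Short-run supply begins at min AVC. From VC = 57y - 16y^2 + 2y^3, AVC = 57 - 16y + 2y^2.
At the minimum of AVC, MC = AVC. MC = 57 - 32y + 6y^2; setting MC = AVC gives 4y^2 - 16y = 0, so y = 4. min AVC = 25.
The firm shuts down for any P below $25.

$25 per unit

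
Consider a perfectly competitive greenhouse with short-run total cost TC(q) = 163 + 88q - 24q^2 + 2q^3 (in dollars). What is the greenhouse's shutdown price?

$16 per unit

The shutdown price is the minimum of AVC. VC = 88q - 24q^2 + 2q^3, so AVC = 88 - 24q + 2q^2.
At the minimum of AVC, MC = AVC. MC = 88 - 48q + 6q^2; setting MC = AVC gives 4q^2 - 24q = 0, so q = 6. min AVC = 16.
For P < $16 the firm produces nothing.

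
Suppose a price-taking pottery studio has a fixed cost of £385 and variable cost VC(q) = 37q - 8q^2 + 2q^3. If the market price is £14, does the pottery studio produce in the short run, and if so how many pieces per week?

From TC, MC = TC'(q) = 37 - 16q + 6q^2 and AVC = VC/q = 37 - 8q + 2q^2.
AVC is minimized where dAVC/dq = -8 + 4q = 0, at q = 2; min AVC = 37 - 8·2 + 2·2^2 = £29.
P = £14 lies below min AVC = £29; no output level covers variable cost.
Best response: produce nothing and absorb the £385 fixed cost.

Shut down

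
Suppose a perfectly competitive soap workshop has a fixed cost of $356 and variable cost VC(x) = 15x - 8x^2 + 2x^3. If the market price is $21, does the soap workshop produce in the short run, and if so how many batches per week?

Variable cost is VC = 15x - 8x^2 + 2x^3, so AVC = VC/x = 15 - 8x + 2x^2 and MC = dTC/dx = 15 - 16x + 6x^2.
The AVC parabola has its vertex at x = 8/4 = 2, where AVC = 15 - 8·2 + 2·2^2 = $7.
Because $21 ≥ $7, revenue can cover variable cost; the firm operates.
Solving P = MC: -6 - 16x + 6x^2 = 0 ⇒ x = -1/3 or 3. On the upward-sloping branch, x* = 3.
Check: AVC at x = 3 is $9 ≤ P, so revenue covers variable cost.
Profit = P·x − TC = 21·3 − 383 = -$320, a loss, but smaller than the $356 fixed cost the firm would lose by shutting down.

Produce at x = 3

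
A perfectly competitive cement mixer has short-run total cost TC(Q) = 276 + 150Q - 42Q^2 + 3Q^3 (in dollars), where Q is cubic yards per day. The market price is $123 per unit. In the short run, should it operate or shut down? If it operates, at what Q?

Produce at Q = 9

Variable cost is VC = 150Q - 42Q^2 + 3Q^3, so AVC = VC/Q = 150 - 42Q + 3Q^2 and MC = dTC/dQ = 150 - 84Q + 9Q^2.
The AVC parabola has its vertex at Q = 42/6 = 7, where AVC = 150 - 42·7 + 3·7^2 = $3.
Since P = $123 ≥ min AVC = $3, price covers variable cost and the firm should produce.
Set P = MC: 123 = 150 - 84Q + 9Q^2 → 27 - 84Q + 9Q^2 = 0. The roots are Q = 1/3 and Q = 9; the profit-maximizing output is on the rising part of MC, so Q* = 9.
Check: AVC at Q = 9 is $15 ≤ P, so revenue covers variable cost.
Profit = P·Q − TC = 123·9 − 411 = $696.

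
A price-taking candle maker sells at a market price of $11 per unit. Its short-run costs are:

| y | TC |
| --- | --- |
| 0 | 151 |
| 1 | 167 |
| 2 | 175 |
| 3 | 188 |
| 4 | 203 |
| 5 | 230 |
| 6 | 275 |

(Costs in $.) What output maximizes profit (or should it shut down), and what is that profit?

y = 0 (shut down); profit = -$151

Profit at each row (π = 11y − TC): y=0: -151; y=1: -156; y=2: -153; y=3: -155; y=4: -159; y=5: -175; y=6: -209.
Profit is highest at y = 0. Equivalently, the lowest AVC in the table is 24/2 ≈ $12 at y = 2, and P = $11 falls below it — price never covers variable cost, so the firm shuts down and loses only its fixed cost.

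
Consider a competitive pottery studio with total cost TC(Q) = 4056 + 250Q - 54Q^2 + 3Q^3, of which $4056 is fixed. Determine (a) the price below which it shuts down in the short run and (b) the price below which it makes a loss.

Shutdown price = min AVC. AVC = 250 - 54Q + 3Q^2, with vertex at Q = 9 and minimum $7.
ATC = 4056/Q + 250 - 54Q + 3Q^2. Setting dATC/dQ = −4056/Q^2 − 54 + 6Q = 0 gives Q = 13 (since 6·13^3 − 54·13^2 = 4056).
min ATC = 4056/13 + 250 − 54·13 + 3·13^2 = $367. That is the break-even price.
Between these two prices the firm operates at a loss; above $367 it earns a profit.

Shutdown price = $7; break-even price = $367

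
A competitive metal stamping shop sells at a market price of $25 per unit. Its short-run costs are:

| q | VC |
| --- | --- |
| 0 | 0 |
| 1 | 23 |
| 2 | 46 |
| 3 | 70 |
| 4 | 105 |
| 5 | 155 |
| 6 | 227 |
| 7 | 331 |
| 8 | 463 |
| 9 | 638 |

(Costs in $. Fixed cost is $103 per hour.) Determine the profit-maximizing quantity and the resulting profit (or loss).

q = 3; profit = -$98

Compute π = P·q − TC at each output: q=0: -103; q=1: -101; q=2: -99; q=3: -98; q=4: -108; q=5: -133; q=6: -180; q=7: -259; q=8: -366; q=9: -516.
Profit is maximized at q = 3. AVC there is 70/3 = $23.33 ≤ P, so producing beats shutting down (which would give -$103).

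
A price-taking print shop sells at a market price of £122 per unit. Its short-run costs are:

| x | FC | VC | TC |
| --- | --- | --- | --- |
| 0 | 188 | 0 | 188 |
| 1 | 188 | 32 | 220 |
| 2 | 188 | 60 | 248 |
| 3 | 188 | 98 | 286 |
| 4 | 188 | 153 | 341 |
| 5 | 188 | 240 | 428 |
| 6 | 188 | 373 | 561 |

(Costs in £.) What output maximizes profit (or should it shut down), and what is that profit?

x = 5; profit = £182

Tabulate TR − TC: x=0: -188; x=1: -98; x=2: -4; x=3: 80; x=4: 147; x=5: 182; x=6: 171.
Profit is maximized at x = 5. AVC there is 240/5 = £48 ≤ P, so producing beats shutting down (which would give -£188).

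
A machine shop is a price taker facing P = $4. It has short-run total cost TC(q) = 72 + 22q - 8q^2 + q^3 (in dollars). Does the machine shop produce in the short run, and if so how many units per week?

Shut down

Variable cost is VC = 22q - 8q^2 + q^3, so AVC = VC/q = 22 - 8q + q^2 and MC = dTC/dq = 22 - 16q + 3q^2.
The AVC parabola has its vertex at q = 8/2 = 4, where AVC = 22 - 8·4 + 4^2 = $6.
With P < min AVC ($4 < $6), every unit sold adds to the loss.
Best response: produce nothing and absorb the $72 fixed cost.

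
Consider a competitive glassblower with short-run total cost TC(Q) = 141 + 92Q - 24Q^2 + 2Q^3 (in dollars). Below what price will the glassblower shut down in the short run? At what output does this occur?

$20 per unit, at Q = 6

Short-run supply begins at min AVC. From VC = 92Q - 24Q^2 + 2Q^3, AVC = 92 - 24Q + 2Q^2.
At the minimum of AVC, MC = AVC. MC = 92 - 48Q + 6Q^2; setting MC = AVC gives 4Q^2 - 24Q = 0, so Q = 6. min AVC = 20.
So the shutdown price is $20.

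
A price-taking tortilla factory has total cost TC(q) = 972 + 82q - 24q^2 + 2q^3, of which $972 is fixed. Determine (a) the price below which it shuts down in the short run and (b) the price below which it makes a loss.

Shutdown price = $10; break-even price = $136

AVC = 82 - 24q + 2q^2; minimized at q = 6, giving min AVC = $10. That is the shutdown price.
ATC = 972/q + 82 - 24q + 2q^2. Setting dATC/dq = −972/q^2 − 24 + 4q = 0 gives q = 9 (since 4·9^3 − 24·9^2 = 972).
min ATC = 972/9 + 82 − 24·9 + 2·9^2 = $136. That is the break-even price.
Between these two prices the firm operates at a loss; above $136 it earns a profit.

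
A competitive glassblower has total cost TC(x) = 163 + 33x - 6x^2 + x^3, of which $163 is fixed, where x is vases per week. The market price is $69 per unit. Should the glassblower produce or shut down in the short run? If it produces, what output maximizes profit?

Strip out fixed cost: VC = 33x - 6x^2 + x^3. Then AVC = 33 - 6x + x^2 and MC = 33 - 12x + 3x^2.
AVC hits its minimum where MC = AVC, at x = 3, giving min AVC = 33 - 6·3 + 3^2 = $24.
Because $69 ≥ $24, revenue can cover variable cost; the firm operates.
Set P = MC: 69 = 33 - 12x + 3x^2 → -36 - 12x + 3x^2 = 0. The roots are x = -2 and x = 6; the profit-maximizing output is on the rising part of MC, so x* = 6.
Check: AVC at x = 6 is $33 ≤ P, so revenue covers variable cost.
Profit = P·x − TC = 69·6 − 361 = $53.

Produce at x = 6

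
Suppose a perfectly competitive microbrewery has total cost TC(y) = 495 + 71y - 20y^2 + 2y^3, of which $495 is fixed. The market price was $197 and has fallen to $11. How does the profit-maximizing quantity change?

Output falls from 9 to 0 (the firm shuts down)

MC = 71 - 40y + 6y^2; the shutdown threshold is min AVC = $21 (at y = 5).
At P = $197 ≥ min AVC, set P = MC on the rising branch: y = 9.
At P = $11 < min AVC = $21, price no longer covers variable cost at any output, so the firm shuts down: y = 0.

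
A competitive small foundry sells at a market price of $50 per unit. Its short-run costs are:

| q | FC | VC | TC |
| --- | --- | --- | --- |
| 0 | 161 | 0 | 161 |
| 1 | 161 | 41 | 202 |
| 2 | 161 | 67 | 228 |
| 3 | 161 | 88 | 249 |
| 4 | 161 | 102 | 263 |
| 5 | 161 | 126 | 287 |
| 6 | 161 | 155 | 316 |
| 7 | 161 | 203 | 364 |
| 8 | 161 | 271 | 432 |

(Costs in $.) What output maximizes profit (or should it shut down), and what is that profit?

q = 7; profit = -$14

Profit at each row (π = 50q − TC): q=0: -161; q=1: -152; q=2: -128; q=3: -99; q=4: -63; q=5: -37; q=6: -16; q=7: -14; q=8: -32.
Profit is maximized at q = 7. AVC there is 203/7 = $29 ≤ P, so producing beats shutting down (which would give -$161).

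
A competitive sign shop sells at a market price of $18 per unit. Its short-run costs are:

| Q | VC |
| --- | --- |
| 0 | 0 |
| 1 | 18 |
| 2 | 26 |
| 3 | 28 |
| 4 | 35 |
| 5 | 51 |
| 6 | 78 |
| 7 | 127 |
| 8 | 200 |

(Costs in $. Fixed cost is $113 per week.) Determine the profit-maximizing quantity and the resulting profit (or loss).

Q = 5; profit = -$74

Profit at each row (π = 18Q − TC): Q=0: -113; Q=1: -113; Q=2: -103; Q=3: -87; Q=4: -76; Q=5: -74; Q=6: -83; Q=7: -114; Q=8: -169.
Profit is maximized at Q = 5. AVC there is 51/5 = $10.20 ≤ P, so producing beats shutting down (which would give -$113).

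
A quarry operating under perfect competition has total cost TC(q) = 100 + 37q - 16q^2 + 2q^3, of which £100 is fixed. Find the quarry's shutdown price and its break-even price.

Shutdown price = min AVC. AVC = 37 - 16q + 2q^2, with vertex at q = 4 and minimum £5.
ATC = 100/q + 37 - 16q + 2q^2. Setting dATC/dq = −100/q^2 − 16 + 4q = 0 gives q = 5 (since 4·5^3 − 16·5^2 = 100).
min ATC = 100/5 + 37 − 16·5 + 2·5^2 = £27. That is the break-even price.
Between these two prices the firm operates at a loss; above £27 it earns a profit.

Shutdown price = £5; break-even price = £27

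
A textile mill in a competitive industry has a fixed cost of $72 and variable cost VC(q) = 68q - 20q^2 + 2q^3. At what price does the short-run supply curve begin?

$18 per unit

The shutdown price is the minimum of AVC. VC = 68q - 20q^2 + 2q^3, so AVC = 68 - 20q + 2q^2.
At the minimum of AVC, MC = AVC. MC = 68 - 40q + 6q^2; setting MC = AVC gives 4q^2 - 20q = 0, so q = 5. min AVC = 18.
So the shutdown price is $18.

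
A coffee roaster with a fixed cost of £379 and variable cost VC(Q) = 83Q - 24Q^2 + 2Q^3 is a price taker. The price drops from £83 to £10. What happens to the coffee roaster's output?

AVC = 83 - 24Q + 2Q^2, minimized at Q = 6 where min AVC = £11. MC = 83 - 48Q + 6Q^2.
With P = £83 above the shutdown price, P = MC gives Q = 8.
At P = £10 < min AVC = £11, price no longer covers variable cost at any output, so the firm shuts down: Q = 0.

Output falls from 8 to 0 (the firm shuts down)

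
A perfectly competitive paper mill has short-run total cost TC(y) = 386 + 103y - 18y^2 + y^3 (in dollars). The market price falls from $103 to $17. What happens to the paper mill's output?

Output falls from 12 to 0 (the firm shuts down)

AVC = 103 - 18y + y^2, minimized at y = 9 where min AVC = $22. MC = 103 - 36y + 3y^2.
At P = $103 ≥ min AVC, set P = MC on the rising branch: y = 12.
At P = $17 < min AVC = $22, price no longer covers variable cost at any output, so the firm shuts down: y = 0.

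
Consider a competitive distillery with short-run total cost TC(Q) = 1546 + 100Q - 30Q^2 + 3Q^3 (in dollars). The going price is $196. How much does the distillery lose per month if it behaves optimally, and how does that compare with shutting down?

AVC = 100 - 30Q + 3Q^2 has its minimum $25 at Q = 5; price $196 clears that bar, so the firm operates.
MC = 100 - 60Q + 9Q^2. Setting P = MC and taking the root on the rising branch gives Q* = 8.
TR = 196·8 = 1568. TC = 1546 + 416 = 1962. Profit = 1568 − 1962 = -$394.
By producing, the firm covers all variable cost plus $1152 of fixed cost; shutting down would lose the full $1546.

Profit = -$394 at Q = 8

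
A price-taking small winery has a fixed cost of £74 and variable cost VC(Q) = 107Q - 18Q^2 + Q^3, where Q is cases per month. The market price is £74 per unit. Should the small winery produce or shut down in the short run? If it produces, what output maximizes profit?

Produce at Q = 11

From TC, MC = TC'(Q) = 107 - 36Q + 3Q^2 and AVC = VC/Q = 107 - 18Q + Q^2.
AVC is minimized where dAVC/dQ = -18 + 2Q = 0, at Q = 9; min AVC = 107 - 18·9 + 9^2 = £26.
Because £74 ≥ £26, revenue can cover variable cost; the firm operates.
P = MC gives 33 - 36Q + 3Q^2 = 0, with roots 1 and 11. Take the larger (rising MC): Q* = 11.
Check: AVC at Q = 11 is £30 ≤ P, so revenue covers variable cost.
Profit = P·Q − TC = 74·11 − 404 = £410.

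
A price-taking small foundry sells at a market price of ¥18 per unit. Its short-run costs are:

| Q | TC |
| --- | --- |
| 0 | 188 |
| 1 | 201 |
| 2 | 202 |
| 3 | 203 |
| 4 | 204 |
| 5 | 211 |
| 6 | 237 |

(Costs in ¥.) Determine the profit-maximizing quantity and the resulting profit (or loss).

Q = 5; profit = -¥121

Compute π = P·Q − TC at each output: Q=0: -188; Q=1: -183; Q=2: -166; Q=3: -149; Q=4: -132; Q=5: -121; Q=6: -129.
Profit is maximized at Q = 5. AVC there is 23/5 = ¥4.60 ≤ P, so producing beats shutting down (which would give -¥188).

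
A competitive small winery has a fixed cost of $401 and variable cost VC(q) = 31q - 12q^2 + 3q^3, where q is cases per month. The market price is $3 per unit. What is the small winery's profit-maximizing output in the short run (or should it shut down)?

From TC, MC = TC'(q) = 31 - 24q + 9q^2 and AVC = VC/q = 31 - 12q + 3q^2.
AVC is minimized where dAVC/dq = -12 + 6q = 0, at q = 2; min AVC = 31 - 12·2 + 3·2^2 = $19.
With P < min AVC ($3 < $19), every unit sold adds to the loss.
The firm minimizes its loss by shutting down and losing only its fixed cost of $401.

Shut down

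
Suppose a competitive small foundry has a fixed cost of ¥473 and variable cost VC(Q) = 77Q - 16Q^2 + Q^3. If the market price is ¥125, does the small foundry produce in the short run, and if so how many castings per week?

Produce at Q = 12

From TC, MC = TC'(Q) = 77 - 32Q + 3Q^2 and AVC = VC/Q = 77 - 16Q + Q^2.
AVC is minimized where dAVC/dQ = -16 + 2Q = 0, at Q = 8; min AVC = 77 - 16·8 + 8^2 = ¥13.
P = ¥125 exceeds min AVC = ¥13, so the firm stays open.
Set P = MC: 125 = 77 - 32Q + 3Q^2 → -48 - 32Q + 3Q^2 = 0. The roots are Q = -4/3 and Q = 12; the profit-maximizing output is on the rising part of MC, so Q* = 12.
Check: AVC at Q = 12 is ¥29 ≤ P, so revenue covers variable cost.
Profit = P·Q − TC = 125·12 − 821 = ¥679.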